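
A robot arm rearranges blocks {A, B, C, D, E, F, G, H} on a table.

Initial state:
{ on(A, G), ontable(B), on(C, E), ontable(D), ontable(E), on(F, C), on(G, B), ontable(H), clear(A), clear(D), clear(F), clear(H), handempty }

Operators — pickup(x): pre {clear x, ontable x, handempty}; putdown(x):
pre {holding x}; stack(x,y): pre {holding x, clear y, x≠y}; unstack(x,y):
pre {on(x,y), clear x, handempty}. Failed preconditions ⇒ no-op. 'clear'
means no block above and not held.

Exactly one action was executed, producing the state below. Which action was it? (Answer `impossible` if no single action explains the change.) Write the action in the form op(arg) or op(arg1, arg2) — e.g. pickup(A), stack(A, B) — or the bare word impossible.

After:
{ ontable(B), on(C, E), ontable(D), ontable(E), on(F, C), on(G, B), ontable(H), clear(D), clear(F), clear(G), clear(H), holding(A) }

target: towers=[B/G; D; E/C/F; H] holding=A
     unstack(A, G) → towers=[B/G; D; E/C/F; H] holding=A  ← match
         pickup(H) → towers=[B/G/A; D; E/C/F] holding=H
     unstack(F, C) → towers=[B/G/A; D; E/C; H] holding=F
         pickup(D) → towers=[B/G/A; E/C/F; H] holding=D

unstack(A, G)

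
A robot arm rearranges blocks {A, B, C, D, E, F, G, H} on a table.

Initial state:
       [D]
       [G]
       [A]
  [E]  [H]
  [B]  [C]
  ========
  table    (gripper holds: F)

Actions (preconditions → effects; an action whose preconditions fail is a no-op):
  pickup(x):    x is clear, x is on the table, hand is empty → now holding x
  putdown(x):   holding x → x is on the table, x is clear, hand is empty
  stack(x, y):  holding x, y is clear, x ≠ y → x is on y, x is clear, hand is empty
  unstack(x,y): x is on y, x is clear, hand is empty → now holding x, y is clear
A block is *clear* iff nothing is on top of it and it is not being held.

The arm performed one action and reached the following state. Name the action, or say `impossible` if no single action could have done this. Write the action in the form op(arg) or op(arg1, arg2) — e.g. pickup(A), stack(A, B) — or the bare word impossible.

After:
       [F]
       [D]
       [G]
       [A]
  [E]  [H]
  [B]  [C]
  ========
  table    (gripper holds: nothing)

stack(F, D)

target: towers=[B/E; C/H/A/G/D/F] holding=-
        putdown(F) → towers=[B/E; C/H/A/G/D; F] holding=-
       stack(F, E) → towers=[B/E/F; C/H/A/G/D] holding=-
       stack(F, D) → towers=[B/E; C/H/A/G/D/F] holding=-  ← match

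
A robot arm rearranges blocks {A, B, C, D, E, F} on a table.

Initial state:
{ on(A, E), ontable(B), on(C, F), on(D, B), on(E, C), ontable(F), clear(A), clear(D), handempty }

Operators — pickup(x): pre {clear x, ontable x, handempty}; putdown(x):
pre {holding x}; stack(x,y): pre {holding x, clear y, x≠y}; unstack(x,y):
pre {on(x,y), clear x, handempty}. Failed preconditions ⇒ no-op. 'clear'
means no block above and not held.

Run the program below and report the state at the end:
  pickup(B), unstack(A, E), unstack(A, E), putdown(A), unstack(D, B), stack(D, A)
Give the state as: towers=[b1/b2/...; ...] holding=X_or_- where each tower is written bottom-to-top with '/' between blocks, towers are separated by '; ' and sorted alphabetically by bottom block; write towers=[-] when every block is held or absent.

step 1 (pickup(B)) [no-op]: towers=[B/D; F/C/E/A] holding=-
step 2 (unstack(A, E)): towers=[B/D; F/C/E] holding=A
step 3 (unstack(A, E)) [no-op]: towers=[B/D; F/C/E] holding=A
step 4 (putdown(A)): towers=[A; B/D; F/C/E] holding=-
step 5 (unstack(D, B)): towers=[A; B; F/C/E] holding=D
step 6 (stack(D, A)): towers=[A/D; B; F/C/E] holding=-

towers=[A/D; B; F/C/E] holding=-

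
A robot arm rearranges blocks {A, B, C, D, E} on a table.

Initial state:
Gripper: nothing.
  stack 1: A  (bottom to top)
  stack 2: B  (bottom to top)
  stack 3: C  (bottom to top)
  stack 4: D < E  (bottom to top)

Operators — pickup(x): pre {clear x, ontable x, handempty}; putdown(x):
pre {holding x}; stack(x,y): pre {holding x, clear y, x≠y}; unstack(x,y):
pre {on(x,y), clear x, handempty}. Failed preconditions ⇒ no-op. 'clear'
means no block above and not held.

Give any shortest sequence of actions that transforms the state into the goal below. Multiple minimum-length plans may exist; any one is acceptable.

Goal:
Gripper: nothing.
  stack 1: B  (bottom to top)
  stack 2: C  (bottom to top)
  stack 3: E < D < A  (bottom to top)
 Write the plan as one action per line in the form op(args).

step 1 (unstack(E, D)): towers=[A; B; C; D] holding=E
step 2 (putdown(E)): towers=[A; B; C; D; E] holding=-
step 3 (pickup(D)): towers=[A; B; C; E] holding=D
step 4 (stack(D, E)): towers=[A; B; C; E/D] holding=-
step 5 (pickup(A)): towers=[B; C; E/D] holding=A
step 6 (stack(A, D)): towers=[B; C; E/D/A] holding=-
goal check: towers=[B; C; E/D/A] holding=- — reached (length 6, optimal by BFS)

unstack(E, D)
putdown(E)
pickup(D)
stack(D, E)
pickup(A)
stack(A, D)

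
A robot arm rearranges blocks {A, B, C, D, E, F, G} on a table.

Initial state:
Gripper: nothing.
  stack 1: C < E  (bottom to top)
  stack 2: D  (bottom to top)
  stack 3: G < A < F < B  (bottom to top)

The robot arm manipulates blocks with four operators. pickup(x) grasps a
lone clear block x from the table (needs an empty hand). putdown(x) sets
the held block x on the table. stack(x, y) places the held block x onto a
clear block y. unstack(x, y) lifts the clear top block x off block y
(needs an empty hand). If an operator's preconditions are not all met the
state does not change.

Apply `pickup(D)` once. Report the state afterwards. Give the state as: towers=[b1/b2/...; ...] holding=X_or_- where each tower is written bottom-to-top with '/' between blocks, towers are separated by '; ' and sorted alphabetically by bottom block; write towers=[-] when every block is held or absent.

towers=[C/E; G/A/F/B] holding=D

before: towers=[C/E; D; G/A/F/B] holding=-
pre[pickup(D)]: clear(D) ok, ontable(D) ok, handempty ok
all met → apply pickup(D)
after:  towers=[C/E; G/A/F/B] holding=D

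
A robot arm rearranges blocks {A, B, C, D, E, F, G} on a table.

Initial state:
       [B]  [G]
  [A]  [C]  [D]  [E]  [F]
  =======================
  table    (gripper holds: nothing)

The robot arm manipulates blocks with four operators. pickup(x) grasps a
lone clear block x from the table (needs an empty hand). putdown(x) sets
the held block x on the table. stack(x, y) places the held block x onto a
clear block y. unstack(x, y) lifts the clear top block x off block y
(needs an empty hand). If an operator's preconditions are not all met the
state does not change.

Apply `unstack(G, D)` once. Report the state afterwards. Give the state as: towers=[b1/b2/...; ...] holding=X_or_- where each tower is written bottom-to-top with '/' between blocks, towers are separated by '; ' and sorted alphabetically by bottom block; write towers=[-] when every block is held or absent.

towers=[A; C/B; D; E; F] holding=G

before: towers=[A; C/B; D/G; E; F] holding=-
pre[unstack(G, D)]: on(G,D) ✓, clear(G) ✓, handempty ✓
all met → apply unstack(G, D)
after:  towers=[A; C/B; D; E; F] holding=G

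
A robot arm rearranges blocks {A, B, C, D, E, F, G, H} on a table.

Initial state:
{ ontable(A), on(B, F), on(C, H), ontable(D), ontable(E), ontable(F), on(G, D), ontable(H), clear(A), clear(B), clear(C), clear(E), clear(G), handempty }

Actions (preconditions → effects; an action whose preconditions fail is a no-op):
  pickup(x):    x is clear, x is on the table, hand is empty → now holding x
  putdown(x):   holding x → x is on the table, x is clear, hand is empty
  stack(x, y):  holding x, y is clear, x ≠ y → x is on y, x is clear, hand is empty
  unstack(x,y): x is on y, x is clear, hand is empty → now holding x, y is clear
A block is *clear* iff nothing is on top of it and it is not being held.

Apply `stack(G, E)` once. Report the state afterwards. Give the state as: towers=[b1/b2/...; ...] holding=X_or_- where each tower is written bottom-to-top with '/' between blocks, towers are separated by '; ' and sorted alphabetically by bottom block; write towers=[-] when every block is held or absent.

towers=[A; D/G; E; F/B; H/C] holding=-

before: towers=[A; D/G; E; F/B; H/C] holding=-
pre[stack(G, E)]: holding(G) ✗, clear(E) ✓, G≠E ✓
holding(G) unmet → stack(G, E) is a no-op
after:  towers=[A; D/G; E; F/B; H/C] holding=-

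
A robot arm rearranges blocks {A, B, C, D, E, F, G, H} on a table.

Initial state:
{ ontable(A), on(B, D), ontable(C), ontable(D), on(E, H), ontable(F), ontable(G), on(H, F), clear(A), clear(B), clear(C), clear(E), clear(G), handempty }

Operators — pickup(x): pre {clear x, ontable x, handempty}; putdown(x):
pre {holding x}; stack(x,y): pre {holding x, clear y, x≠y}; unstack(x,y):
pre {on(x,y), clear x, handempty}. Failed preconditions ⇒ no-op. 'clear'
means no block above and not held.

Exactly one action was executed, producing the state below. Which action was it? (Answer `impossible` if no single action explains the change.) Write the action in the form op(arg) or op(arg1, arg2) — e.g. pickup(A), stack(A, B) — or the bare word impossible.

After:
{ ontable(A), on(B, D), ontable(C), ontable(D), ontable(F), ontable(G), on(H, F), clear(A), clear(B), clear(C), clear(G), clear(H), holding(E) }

unstack(E, H)

target: towers=[A; C; D/B; F/H; G] holding=E
         pickup(G) → towers=[A; C; D/B; F/H/E] holding=G
         pickup(A) → towers=[C; D/B; F/H/E; G] holding=A
     unstack(E, H) → towers=[A; C; D/B; F/H; G] holding=E  ← match
     unstack(B, D) → towers=[A; C; D; F/H/E; G] holding=B
         pickup(C) → towers=[A; D/B; F/H/E; G] holding=C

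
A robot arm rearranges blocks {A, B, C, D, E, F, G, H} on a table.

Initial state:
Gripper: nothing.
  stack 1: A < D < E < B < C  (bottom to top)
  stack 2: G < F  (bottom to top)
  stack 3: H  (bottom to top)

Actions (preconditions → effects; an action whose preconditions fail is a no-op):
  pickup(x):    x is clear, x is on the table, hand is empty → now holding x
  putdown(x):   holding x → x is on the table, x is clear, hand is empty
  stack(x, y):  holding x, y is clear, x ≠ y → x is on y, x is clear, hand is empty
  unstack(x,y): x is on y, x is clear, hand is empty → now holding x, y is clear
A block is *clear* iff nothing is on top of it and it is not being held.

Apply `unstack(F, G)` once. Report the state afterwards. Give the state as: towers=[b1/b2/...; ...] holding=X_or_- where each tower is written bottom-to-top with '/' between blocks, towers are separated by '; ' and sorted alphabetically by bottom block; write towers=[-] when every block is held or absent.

towers=[A/D/E/B/C; G; H] holding=F

before: towers=[A/D/E/B/C; G/F; H] holding=-
pre[unstack(F, G)]: on(F,G) ✓, clear(F) ✓, handempty ✓
all met → apply unstack(F, G)
after:  towers=[A/D/E/B/C; G; H] holding=F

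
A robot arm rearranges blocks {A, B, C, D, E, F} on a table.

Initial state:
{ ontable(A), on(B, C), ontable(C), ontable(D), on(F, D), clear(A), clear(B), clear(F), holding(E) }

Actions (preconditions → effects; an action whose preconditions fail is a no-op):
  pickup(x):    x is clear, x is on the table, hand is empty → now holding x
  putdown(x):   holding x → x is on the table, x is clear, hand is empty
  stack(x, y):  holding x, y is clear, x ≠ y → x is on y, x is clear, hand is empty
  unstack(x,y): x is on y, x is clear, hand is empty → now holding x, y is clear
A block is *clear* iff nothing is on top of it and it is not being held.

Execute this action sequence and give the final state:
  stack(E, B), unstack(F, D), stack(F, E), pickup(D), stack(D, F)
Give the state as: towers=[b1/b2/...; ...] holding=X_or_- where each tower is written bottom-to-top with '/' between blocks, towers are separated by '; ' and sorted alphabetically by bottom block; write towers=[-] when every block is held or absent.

step 1 (stack(E, B)): towers=[A; C/B/E; D/F] holding=-
step 2 (unstack(F, D)): towers=[A; C/B/E; D] holding=F
step 3 (stack(F, E)): towers=[A; C/B/E/F; D] holding=-
step 4 (pickup(D)): towers=[A; C/B/E/F] holding=D
step 5 (stack(D, F)): towers=[A; C/B/E/F/D] holding=-

towers=[A; C/B/E/F/D] holding=-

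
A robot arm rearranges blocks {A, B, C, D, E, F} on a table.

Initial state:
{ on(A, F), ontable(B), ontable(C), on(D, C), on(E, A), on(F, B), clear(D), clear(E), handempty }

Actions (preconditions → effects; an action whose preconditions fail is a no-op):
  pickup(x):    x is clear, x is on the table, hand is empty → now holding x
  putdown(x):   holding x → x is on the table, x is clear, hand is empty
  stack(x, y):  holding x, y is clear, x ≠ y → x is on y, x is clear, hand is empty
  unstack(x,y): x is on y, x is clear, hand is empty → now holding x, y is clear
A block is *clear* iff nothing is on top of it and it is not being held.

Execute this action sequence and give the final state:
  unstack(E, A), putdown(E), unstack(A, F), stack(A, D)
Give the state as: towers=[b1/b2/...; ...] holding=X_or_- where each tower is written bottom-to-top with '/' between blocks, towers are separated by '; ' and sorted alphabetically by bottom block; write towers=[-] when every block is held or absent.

towers=[B/F; C/D/A; E] holding=-

step 1 (unstack(E, A)): towers=[B/F/A; C/D] holding=E
step 2 (putdown(E)): towers=[B/F/A; C/D; E] holding=-
step 3 (unstack(A, F)): towers=[B/F; C/D; E] holding=A
step 4 (stack(A, D)): towers=[B/F; C/D/A; E] holding=-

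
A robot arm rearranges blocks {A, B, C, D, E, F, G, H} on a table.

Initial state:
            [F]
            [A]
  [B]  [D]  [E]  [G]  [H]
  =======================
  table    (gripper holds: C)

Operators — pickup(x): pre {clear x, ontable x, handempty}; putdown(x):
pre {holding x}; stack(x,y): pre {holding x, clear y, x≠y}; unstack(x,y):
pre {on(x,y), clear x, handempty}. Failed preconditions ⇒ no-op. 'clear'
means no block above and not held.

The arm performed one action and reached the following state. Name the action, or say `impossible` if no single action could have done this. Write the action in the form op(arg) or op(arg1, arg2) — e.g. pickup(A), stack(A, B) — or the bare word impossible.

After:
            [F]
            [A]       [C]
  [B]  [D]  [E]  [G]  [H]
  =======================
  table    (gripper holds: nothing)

stack(C, H)

target: towers=[B; D; E/A/F; G; H/C] holding=-
        putdown(C) → towers=[B; C; D; E/A/F; G; H] holding=-
       stack(C, G) → towers=[B; D; E/A/F; G/C; H] holding=-
       stack(C, H) → towers=[B; D; E/A/F; G; H/C] holding=-  ← match
       stack(C, B) → towers=[B/C; D; E/A/F; G; H] holding=-
       stack(C, F) → towers=[B; D; E/A/F/C; G; H] holding=-
       stack(C, D) → towers=[B; D/C; E/A/F; G; H] holding=-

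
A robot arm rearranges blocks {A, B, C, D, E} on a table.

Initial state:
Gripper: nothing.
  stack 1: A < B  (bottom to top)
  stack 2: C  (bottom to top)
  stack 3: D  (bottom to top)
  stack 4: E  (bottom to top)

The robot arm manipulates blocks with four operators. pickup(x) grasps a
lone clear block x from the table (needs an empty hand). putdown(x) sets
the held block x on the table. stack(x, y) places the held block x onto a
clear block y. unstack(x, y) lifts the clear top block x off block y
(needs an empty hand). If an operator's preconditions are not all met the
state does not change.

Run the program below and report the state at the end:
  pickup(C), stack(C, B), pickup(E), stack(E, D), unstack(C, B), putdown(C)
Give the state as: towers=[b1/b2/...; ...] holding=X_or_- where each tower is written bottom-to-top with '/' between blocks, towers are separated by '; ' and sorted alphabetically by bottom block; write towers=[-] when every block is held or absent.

towers=[A/B; C; D/E] holding=-

step 1 (pickup(C)): towers=[A/B; D; E] holding=C
step 2 (stack(C, B)): towers=[A/B/C; D; E] holding=-
step 3 (pickup(E)): towers=[A/B/C; D] holding=E
step 4 (stack(E, D)): towers=[A/B/C; D/E] holding=-
step 5 (unstack(C, B)): towers=[A/B; D/E] holding=C
step 6 (putdown(C)): towers=[A/B; C; D/E] holding=-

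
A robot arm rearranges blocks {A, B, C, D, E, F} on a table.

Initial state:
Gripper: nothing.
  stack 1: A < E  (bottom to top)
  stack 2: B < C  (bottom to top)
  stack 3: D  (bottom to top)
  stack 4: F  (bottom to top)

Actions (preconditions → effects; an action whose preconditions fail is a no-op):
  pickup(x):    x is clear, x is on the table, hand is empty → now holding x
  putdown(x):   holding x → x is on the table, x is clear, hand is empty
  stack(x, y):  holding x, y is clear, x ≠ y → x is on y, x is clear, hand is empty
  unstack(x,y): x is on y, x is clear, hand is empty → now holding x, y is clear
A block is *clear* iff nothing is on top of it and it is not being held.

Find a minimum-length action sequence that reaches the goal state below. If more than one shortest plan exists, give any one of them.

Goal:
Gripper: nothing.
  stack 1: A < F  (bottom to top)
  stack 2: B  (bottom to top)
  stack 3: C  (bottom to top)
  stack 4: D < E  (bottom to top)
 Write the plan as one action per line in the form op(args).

step 1 (unstack(E, A)): towers=[A; B/C; D; F] holding=E
step 2 (stack(E, D)): towers=[A; B/C; D/E; F] holding=-
step 3 (pickup(F)): towers=[A; B/C; D/E] holding=F
step 4 (stack(F, A)): towers=[A/F; B/C; D/E] holding=-
step 5 (unstack(C, B)): towers=[A/F; B; D/E] holding=C
step 6 (putdown(C)): towers=[A/F; B; C; D/E] holding=-
goal check: towers=[A/F; B; C; D/E] holding=- — reached (length 6, optimal by BFS)

unstack(E, A)
stack(E, D)
pickup(F)
stack(F, A)
unstack(C, B)
putdown(C)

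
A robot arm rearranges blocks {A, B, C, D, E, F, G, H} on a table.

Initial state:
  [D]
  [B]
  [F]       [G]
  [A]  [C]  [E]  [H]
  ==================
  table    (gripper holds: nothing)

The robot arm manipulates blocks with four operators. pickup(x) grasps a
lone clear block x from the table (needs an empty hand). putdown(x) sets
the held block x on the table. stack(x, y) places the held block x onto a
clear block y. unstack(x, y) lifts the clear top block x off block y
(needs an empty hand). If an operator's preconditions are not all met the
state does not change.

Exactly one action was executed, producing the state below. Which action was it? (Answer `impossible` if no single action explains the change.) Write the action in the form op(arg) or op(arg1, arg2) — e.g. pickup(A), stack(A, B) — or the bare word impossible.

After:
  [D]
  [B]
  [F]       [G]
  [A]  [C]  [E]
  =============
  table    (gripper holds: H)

target: towers=[A/F/B/D; C; E/G] holding=H
     unstack(G, E) → towers=[A/F/B/D; C; E; H] holding=G
         pickup(H) → towers=[A/F/B/D; C; E/G] holding=H  ← match
     unstack(D, B) → towers=[A/F/B; C; E/G; H] holding=D
         pickup(C) → towers=[A/F/B/D; E/G; H] holding=C

pickup(H)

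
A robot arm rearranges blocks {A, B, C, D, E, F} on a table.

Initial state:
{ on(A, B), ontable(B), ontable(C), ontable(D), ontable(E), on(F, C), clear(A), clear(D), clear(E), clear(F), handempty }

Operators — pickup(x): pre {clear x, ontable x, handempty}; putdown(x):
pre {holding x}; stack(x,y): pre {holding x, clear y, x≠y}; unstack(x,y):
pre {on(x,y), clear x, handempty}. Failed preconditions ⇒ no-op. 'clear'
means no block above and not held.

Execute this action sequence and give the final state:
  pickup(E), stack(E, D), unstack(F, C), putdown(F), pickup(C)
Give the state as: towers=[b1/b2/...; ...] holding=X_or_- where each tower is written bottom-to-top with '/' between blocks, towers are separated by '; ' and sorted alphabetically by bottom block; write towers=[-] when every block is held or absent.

towers=[B/A; D/E; F] holding=C

step 1 (pickup(E)): towers=[B/A; C/F; D] holding=E
step 2 (stack(E, D)): towers=[B/A; C/F; D/E] holding=-
step 3 (unstack(F, C)): towers=[B/A; C; D/E] holding=F
step 4 (putdown(F)): towers=[B/A; C; D/E; F] holding=-
step 5 (pickup(C)): towers=[B/A; D/E; F] holding=C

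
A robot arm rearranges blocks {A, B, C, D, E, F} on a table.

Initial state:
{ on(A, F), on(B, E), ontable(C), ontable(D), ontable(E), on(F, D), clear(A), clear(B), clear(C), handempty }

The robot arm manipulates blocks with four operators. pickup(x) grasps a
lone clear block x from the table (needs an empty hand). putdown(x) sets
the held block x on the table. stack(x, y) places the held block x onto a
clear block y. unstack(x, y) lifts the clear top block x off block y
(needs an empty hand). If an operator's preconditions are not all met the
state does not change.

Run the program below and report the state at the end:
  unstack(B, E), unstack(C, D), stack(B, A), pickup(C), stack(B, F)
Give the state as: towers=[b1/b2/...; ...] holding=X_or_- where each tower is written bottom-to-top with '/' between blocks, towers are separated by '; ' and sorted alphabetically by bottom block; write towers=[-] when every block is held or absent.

towers=[D/F/A/B; E] holding=C

step 1 (unstack(B, E)): towers=[C; D/F/A; E] holding=B
step 2 (unstack(C, D)) [no-op]: towers=[C; D/F/A; E] holding=B
step 3 (stack(B, A)): towers=[C; D/F/A/B; E] holding=-
step 4 (pickup(C)): towers=[D/F/A/B; E] holding=C
step 5 (stack(B, F)) [no-op]: towers=[D/F/A/B; E] holding=C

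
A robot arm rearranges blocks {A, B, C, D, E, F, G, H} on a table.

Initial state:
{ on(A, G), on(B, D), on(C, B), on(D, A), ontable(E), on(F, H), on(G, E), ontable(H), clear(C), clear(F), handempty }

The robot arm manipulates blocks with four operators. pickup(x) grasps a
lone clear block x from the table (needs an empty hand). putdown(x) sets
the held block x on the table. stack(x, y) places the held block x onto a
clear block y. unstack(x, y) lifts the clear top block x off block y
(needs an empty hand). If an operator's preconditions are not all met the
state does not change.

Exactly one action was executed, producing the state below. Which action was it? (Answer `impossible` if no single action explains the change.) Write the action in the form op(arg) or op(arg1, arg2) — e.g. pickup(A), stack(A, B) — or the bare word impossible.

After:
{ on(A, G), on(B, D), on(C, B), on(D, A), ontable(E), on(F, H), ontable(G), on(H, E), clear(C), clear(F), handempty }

target: towers=[E/H/F; G/A/D/B/C] holding=-
     unstack(F, H) → towers=[E/G/A/D/B/C; H] holding=F
     unstack(C, B) → towers=[E/G/A/D/B; H/F] holding=C
none of the 2 applicable actions match → impossible

impossible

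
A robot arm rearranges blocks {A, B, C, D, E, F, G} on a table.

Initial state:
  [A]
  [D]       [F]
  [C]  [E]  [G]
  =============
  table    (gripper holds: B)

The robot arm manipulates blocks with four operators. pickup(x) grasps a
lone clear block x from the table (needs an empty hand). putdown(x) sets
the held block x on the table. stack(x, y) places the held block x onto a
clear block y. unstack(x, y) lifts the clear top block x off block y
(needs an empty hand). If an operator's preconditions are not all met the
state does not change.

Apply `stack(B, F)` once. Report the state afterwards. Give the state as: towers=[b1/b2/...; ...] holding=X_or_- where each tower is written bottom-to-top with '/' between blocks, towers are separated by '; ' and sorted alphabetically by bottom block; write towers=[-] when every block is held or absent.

towers=[C/D/A; E; G/F/B] holding=-

before: towers=[C/D/A; E; G/F] holding=B
pre[stack(B, F)]: holding(B) yes, clear(F) yes, B≠F yes
all met → apply stack(B, F)
after:  towers=[C/D/A; E; G/F/B] holding=-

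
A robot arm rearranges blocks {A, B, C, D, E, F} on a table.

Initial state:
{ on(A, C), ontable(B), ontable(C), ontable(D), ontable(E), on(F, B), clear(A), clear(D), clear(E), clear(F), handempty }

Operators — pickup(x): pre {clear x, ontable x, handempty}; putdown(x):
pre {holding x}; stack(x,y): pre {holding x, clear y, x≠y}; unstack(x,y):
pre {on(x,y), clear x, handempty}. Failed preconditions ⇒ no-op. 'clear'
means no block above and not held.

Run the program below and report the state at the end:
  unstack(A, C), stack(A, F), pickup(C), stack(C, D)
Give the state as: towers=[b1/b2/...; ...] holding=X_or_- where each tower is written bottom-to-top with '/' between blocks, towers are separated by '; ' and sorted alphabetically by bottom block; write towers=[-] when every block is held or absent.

step 1 (unstack(A, C)): towers=[B/F; C; D; E] holding=A
step 2 (stack(A, F)): towers=[B/F/A; C; D; E] holding=-
step 3 (pickup(C)): towers=[B/F/A; D; E] holding=C
step 4 (stack(C, D)): towers=[B/F/A; D/C; E] holding=-

towers=[B/F/A; D/C; E] holding=-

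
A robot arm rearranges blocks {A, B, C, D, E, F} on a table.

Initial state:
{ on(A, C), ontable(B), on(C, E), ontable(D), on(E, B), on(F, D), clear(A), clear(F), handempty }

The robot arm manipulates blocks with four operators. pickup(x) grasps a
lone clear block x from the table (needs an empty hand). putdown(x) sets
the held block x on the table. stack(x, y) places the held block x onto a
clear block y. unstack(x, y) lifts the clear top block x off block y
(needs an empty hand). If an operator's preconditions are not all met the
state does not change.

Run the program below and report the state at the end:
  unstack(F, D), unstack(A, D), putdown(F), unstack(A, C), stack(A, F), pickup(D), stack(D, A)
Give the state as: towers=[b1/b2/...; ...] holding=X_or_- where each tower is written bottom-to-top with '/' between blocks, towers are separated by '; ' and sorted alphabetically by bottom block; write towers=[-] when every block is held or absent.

towers=[B/E/C; F/A/D] holding=-

step 1 (unstack(F, D)): towers=[B/E/C/A; D] holding=F
step 2 (unstack(A, D)) [no-op]: towers=[B/E/C/A; D] holding=F
step 3 (putdown(F)): towers=[B/E/C/A; D; F] holding=-
step 4 (unstack(A, C)): towers=[B/E/C; D; F] holding=A
step 5 (stack(A, F)): towers=[B/E/C; D; F/A] holding=-
step 6 (pickup(D)): towers=[B/E/C; F/A] holding=D
step 7 (stack(D, A)): towers=[B/E/C; F/A/D] holding=-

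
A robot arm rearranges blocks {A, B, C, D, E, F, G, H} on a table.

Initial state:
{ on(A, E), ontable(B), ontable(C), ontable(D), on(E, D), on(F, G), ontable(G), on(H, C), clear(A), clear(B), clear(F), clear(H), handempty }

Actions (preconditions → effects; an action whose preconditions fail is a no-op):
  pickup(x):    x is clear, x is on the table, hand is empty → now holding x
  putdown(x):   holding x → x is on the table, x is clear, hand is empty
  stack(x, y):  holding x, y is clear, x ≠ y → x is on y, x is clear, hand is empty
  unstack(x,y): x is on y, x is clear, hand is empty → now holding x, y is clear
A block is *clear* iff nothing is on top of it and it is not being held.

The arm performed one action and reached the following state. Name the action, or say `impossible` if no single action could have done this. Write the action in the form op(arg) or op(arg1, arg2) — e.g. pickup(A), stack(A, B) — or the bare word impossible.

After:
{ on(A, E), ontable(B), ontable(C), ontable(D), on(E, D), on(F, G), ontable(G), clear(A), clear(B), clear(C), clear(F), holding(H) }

target: towers=[B; C; D/E/A; G/F] holding=H
     unstack(A, E) → towers=[B; C/H; D/E; G/F] holding=A
     unstack(H, C) → towers=[B; C; D/E/A; G/F] holding=H  ← match
         pickup(B) → towers=[C/H; D/E/A; G/F] holding=B
     unstack(F, G) → towers=[B; C/H; D/E/A; G] holding=F

unstack(H, C)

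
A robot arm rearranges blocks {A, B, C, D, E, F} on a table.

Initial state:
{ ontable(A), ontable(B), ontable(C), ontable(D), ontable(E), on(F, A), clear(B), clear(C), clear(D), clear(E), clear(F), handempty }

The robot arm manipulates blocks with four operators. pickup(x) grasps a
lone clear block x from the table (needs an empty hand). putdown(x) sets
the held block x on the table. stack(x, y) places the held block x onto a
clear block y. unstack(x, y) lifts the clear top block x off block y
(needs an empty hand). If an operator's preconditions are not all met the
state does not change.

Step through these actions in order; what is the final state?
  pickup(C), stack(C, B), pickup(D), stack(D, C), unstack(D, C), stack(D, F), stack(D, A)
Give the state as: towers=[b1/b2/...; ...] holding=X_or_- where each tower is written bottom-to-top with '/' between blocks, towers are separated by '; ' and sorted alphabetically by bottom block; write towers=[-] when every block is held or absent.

step 1 (pickup(C)): towers=[A/F; B; D; E] holding=C
step 2 (stack(C, B)): towers=[A/F; B/C; D; E] holding=-
step 3 (pickup(D)): towers=[A/F; B/C; E] holding=D
step 4 (stack(D, C)): towers=[A/F; B/C/D; E] holding=-
step 5 (unstack(D, C)): towers=[A/F; B/C; E] holding=D
step 6 (stack(D, F)): towers=[A/F/D; B/C; E] holding=-
step 7 (stack(D, A)) [no-op]: towers=[A/F/D; B/C; E] holding=-

towers=[A/F/D; B/C; E] holding=-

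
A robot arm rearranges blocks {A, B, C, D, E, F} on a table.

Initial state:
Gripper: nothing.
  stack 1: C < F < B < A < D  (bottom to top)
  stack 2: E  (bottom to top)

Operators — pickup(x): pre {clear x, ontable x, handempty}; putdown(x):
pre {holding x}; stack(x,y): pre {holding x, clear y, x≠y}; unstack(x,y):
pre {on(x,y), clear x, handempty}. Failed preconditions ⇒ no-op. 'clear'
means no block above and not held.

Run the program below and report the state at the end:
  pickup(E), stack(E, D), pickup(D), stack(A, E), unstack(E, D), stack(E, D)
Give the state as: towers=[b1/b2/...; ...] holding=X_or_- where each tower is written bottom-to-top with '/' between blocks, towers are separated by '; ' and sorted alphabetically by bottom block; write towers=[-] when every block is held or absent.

step 1 (pickup(E)): towers=[C/F/B/A/D] holding=E
step 2 (stack(E, D)): towers=[C/F/B/A/D/E] holding=-
step 3 (pickup(D)) [no-op]: towers=[C/F/B/A/D/E] holding=-
step 4 (stack(A, E)) [no-op]: towers=[C/F/B/A/D/E] holding=-
step 5 (unstack(E, D)): towers=[C/F/B/A/D] holding=E
step 6 (stack(E, D)): towers=[C/F/B/A/D/E] holding=-

towers=[C/F/B/A/D/E] holding=-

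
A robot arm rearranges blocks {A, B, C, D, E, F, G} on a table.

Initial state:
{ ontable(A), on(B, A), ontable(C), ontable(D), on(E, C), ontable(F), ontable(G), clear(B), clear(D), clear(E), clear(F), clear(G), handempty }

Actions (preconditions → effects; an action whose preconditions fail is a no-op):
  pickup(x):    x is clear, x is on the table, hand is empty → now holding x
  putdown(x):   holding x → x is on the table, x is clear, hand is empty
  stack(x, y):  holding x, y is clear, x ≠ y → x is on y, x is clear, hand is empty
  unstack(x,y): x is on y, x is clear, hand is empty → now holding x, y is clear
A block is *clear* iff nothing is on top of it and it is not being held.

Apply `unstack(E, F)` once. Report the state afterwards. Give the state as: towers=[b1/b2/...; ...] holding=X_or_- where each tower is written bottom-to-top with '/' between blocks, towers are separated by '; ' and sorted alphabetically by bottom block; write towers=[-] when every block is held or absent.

towers=[A/B; C/E; D; F; G] holding=-

before: towers=[A/B; C/E; D; F; G] holding=-
pre[unstack(E, F)]: on(E,F) no, clear(E) yes, handempty yes
on(E,F) unmet → unstack(E, F) is a no-op
after:  towers=[A/B; C/E; D; F; G] holding=-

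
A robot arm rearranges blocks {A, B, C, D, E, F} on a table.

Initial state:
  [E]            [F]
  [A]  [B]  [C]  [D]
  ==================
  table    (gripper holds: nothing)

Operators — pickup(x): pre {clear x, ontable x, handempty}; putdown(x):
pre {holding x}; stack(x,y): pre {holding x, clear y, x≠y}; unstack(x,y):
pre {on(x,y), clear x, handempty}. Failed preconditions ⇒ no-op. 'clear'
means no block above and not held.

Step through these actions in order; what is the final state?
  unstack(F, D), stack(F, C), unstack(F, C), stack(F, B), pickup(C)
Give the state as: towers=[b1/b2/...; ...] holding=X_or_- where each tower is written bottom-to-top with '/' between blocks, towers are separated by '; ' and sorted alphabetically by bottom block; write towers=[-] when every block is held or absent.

towers=[A/E; B/F; D] holding=C

step 1 (unstack(F, D)): towers=[A/E; B; C; D] holding=F
step 2 (stack(F, C)): towers=[A/E; B; C/F; D] holding=-
step 3 (unstack(F, C)): towers=[A/E; B; C; D] holding=F
step 4 (stack(F, B)): towers=[A/E; B/F; C; D] holding=-
step 5 (pickup(C)): towers=[A/E; B/F; D] holding=C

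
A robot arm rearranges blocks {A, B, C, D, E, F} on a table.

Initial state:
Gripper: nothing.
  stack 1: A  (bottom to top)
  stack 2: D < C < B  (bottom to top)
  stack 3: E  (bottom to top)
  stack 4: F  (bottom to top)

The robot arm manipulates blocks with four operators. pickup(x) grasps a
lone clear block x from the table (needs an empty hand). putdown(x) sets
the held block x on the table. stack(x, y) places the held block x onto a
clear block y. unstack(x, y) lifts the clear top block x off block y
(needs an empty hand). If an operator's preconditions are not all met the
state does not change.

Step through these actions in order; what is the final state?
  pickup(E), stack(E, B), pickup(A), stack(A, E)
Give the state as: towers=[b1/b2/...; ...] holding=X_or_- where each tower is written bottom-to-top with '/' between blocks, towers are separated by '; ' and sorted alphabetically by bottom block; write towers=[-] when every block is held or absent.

step 1 (pickup(E)): towers=[A; D/C/B; F] holding=E
step 2 (stack(E, B)): towers=[A; D/C/B/E; F] holding=-
step 3 (pickup(A)): towers=[D/C/B/E; F] holding=A
step 4 (stack(A, E)): towers=[D/C/B/E/A; F] holding=-

towers=[D/C/B/E/A; F] holding=-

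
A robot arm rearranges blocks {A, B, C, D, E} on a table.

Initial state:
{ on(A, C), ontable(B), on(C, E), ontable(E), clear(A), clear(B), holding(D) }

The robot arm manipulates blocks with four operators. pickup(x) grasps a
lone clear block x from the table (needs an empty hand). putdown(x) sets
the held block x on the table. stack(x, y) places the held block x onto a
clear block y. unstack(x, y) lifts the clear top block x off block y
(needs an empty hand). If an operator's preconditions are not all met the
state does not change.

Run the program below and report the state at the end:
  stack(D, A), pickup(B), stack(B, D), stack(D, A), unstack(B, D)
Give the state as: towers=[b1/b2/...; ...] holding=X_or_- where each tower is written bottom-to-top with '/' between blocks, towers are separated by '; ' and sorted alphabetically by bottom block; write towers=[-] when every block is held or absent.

step 1 (stack(D, A)): towers=[B; E/C/A/D] holding=-
step 2 (pickup(B)): towers=[E/C/A/D] holding=B
step 3 (stack(B, D)): towers=[E/C/A/D/B] holding=-
step 4 (stack(D, A)) [no-op]: towers=[E/C/A/D/B] holding=-
step 5 (unstack(B, D)): towers=[E/C/A/D] holding=B

towers=[E/C/A/D] holding=B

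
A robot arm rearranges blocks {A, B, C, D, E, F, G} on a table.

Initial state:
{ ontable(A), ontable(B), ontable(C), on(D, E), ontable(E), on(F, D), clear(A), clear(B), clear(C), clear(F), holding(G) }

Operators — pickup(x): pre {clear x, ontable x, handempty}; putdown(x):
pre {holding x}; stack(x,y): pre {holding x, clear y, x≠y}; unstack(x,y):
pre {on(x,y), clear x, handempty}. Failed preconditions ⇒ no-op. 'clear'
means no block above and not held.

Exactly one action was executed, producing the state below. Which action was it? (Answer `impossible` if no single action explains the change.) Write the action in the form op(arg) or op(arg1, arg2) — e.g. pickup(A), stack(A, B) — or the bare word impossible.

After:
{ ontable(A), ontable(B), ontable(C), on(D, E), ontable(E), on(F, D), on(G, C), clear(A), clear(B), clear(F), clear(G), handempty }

stack(G, C)

target: towers=[A; B; C/G; E/D/F] holding=-
        putdown(G) → towers=[A; B; C; E/D/F; G] holding=-
       stack(G, B) → towers=[A; B/G; C; E/D/F] holding=-
       stack(G, F) → towers=[A; B; C; E/D/F/G] holding=-
       stack(G, A) → towers=[A/G; B; C; E/D/F] holding=-
       stack(G, C) → towers=[A; B; C/G; E/D/F] holding=-  ← match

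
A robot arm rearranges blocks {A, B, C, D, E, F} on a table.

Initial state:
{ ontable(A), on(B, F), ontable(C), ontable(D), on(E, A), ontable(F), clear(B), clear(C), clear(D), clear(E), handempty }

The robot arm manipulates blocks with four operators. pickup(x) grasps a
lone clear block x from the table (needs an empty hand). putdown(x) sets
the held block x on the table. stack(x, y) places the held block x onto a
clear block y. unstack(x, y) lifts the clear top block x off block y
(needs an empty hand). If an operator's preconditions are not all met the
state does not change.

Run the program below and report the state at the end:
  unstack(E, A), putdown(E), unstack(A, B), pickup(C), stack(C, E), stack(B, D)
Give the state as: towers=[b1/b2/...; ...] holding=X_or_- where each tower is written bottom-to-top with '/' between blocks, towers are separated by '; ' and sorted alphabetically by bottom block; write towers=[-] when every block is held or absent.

towers=[A; D; E/C; F/B] holding=-

step 1 (unstack(E, A)): towers=[A; C; D; F/B] holding=E
step 2 (putdown(E)): towers=[A; C; D; E; F/B] holding=-
step 3 (unstack(A, B)) [no-op]: towers=[A; C; D; E; F/B] holding=-
step 4 (pickup(C)): towers=[A; D; E; F/B] holding=C
step 5 (stack(C, E)): towers=[A; D; E/C; F/B] holding=-
step 6 (stack(B, D)) [no-op]: towers=[A; D; E/C; F/B] holding=-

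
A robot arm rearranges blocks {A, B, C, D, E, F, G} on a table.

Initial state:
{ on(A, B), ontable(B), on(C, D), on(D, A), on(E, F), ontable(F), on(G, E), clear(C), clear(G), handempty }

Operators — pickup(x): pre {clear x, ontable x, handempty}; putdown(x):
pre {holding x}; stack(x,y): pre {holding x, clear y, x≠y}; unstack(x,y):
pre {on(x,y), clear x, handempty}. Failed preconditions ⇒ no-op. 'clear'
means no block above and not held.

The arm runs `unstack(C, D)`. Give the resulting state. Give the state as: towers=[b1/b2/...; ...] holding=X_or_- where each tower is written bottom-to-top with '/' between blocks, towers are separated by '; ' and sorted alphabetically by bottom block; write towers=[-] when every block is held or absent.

towers=[B/A/D; F/E/G] holding=C

before: towers=[B/A/D/C; F/E/G] holding=-
pre[unstack(C, D)]: on(C,D) yes, clear(C) yes, handempty yes
all met → apply unstack(C, D)
after:  towers=[B/A/D; F/E/G] holding=C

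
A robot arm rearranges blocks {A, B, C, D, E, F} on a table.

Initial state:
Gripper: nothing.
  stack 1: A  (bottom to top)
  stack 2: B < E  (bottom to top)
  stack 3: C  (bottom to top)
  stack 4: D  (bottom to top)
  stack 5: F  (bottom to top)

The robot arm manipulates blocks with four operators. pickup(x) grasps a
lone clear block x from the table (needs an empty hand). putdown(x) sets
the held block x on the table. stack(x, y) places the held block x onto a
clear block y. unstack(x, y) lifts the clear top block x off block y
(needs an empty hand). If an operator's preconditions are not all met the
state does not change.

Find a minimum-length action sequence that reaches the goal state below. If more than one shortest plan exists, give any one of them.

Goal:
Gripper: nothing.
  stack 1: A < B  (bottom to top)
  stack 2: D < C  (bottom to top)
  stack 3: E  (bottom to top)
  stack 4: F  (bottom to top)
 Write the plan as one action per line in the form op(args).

step 1 (unstack(E, B)): towers=[A; B; C; D; F] holding=E
step 2 (putdown(E)): towers=[A; B; C; D; E; F] holding=-
step 3 (pickup(B)): towers=[A; C; D; E; F] holding=B
step 4 (stack(B, A)): towers=[A/B; C; D; E; F] holding=-
step 5 (pickup(C)): towers=[A/B; D; E; F] holding=C
step 6 (stack(C, D)): towers=[A/B; D/C; E; F] holding=-
goal check: towers=[A/B; D/C; E; F] holding=- — reached (length 6, optimal by BFS)

unstack(E, B)
putdown(E)
pickup(B)
stack(B, A)
pickup(C)
stack(C, D)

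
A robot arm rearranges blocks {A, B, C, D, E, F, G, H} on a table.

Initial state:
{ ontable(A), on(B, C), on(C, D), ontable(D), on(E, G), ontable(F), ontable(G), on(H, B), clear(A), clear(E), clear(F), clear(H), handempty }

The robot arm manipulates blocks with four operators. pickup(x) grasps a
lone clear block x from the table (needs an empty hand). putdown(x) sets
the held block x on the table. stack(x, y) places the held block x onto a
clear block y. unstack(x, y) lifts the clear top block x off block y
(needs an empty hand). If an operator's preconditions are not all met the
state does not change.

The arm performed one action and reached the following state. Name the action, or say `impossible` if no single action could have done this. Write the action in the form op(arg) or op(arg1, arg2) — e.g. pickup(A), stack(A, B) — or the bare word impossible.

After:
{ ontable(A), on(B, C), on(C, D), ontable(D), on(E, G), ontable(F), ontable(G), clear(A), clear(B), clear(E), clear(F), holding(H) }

target: towers=[A; D/C/B; F; G/E] holding=H
         pickup(A) → towers=[D/C/B/H; F; G/E] holding=A
     unstack(E, G) → towers=[A; D/C/B/H; F; G] holding=E
     unstack(H, B) → towers=[A; D/C/B; F; G/E] holding=H  ← match
         pickup(F) → towers=[A; D/C/B/H; G/E] holding=F

unstack(H, B)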